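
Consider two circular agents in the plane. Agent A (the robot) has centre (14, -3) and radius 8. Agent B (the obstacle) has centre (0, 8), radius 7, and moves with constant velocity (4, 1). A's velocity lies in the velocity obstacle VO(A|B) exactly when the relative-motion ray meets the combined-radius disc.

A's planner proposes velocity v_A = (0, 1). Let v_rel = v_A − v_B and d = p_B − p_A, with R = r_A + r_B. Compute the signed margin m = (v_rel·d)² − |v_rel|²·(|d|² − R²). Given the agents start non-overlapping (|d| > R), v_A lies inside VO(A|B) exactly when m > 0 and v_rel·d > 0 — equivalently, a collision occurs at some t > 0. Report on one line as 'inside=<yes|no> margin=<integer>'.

d = (-14, 11),  |d|² = 317;  R = 8+7 = 15,  c = 317−15² = 92
v_rel = (-4, 0),  |v_rel|² = 16;  v_rel·d = (-4)·(-14) + (0)·(11) = 56
16·t² − 112·t + 92 = 0  ⇒  m = 56² − 16·92 = 1664
m = 1664 > 0,  v_rel·d = 56 > 0  ⇒  inside

inside=yes margin=1664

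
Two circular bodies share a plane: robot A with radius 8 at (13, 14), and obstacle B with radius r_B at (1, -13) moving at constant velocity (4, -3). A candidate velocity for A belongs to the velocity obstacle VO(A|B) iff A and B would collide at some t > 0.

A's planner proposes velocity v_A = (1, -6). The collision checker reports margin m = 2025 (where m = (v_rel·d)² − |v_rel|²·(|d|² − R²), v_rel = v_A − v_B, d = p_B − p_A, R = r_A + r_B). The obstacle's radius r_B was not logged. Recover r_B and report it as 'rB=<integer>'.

m = 2025
d = (-12, -27);  v_rel = (-3, -3),  |v_rel|² = 18
v_rel×d = (-3)·(-27) − (-3)·(-12) = 45
since m = R²·18 − 45²:  R² = (2025 + 2025) / 18 = 225
R = √225 = 15  ⇒  r_B = 15 − 8 = 7

rB=7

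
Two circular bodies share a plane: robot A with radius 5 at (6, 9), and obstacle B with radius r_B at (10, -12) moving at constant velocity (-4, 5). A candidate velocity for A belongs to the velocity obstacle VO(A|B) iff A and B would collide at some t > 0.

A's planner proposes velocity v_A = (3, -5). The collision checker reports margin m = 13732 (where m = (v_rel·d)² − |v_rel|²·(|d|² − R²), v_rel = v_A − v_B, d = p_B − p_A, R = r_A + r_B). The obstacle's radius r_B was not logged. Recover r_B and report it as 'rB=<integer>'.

m = 13732
d = (4, -21);  v_rel = (7, -10),  |v_rel|² = 149
v_rel×d = (7)·(-21) − (-10)·(4) = -107
since m = R²·149 − (-107)²:  R² = (11449 + 13732) / 149 = 169
R = √169 = 13  ⇒  r_B = 13 − 5 = 8

rB=8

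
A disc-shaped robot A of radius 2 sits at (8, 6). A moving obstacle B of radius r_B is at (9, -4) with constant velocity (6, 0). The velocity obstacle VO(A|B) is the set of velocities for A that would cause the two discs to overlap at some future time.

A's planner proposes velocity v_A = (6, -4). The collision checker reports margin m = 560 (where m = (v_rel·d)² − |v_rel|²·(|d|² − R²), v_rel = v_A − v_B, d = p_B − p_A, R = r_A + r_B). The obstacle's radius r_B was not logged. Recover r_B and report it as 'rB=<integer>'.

m = 560
d = (1, -10);  v_rel = (0, -4),  |v_rel|² = 16
v_rel×d = (0)·(-10) − (-4)·(1) = 4
since m = R²·16 − 4²:  R² = (16 + 560) / 16 = 36
R = √36 = 6  ⇒  r_B = 6 − 2 = 4

rB=4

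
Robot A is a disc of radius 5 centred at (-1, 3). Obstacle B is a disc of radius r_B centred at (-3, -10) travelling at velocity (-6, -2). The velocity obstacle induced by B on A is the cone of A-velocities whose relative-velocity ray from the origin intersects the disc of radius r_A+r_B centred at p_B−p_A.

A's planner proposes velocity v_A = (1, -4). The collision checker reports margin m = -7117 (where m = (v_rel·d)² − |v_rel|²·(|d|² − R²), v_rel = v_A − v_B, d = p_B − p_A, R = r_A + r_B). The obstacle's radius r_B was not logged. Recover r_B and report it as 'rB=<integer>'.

m = -7117
d = (-2, -13);  v_rel = (7, -2),  |v_rel|² = 53
v_rel×d = (7)·(-13) − (-2)·(-2) = -95
since m = R²·53 − (-95)²:  R² = (9025 + -7117) / 53 = 36
R = √36 = 6  ⇒  r_B = 6 − 5 = 1

rB=1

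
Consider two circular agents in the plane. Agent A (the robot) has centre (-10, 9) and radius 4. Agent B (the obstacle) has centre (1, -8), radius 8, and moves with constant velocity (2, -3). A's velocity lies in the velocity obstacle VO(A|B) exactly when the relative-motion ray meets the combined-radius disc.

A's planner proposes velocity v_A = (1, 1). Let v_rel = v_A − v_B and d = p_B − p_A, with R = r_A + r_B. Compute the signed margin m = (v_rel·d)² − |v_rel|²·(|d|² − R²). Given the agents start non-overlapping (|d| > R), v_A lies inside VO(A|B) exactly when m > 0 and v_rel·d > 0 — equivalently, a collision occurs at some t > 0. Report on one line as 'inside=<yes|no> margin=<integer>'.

d = (11, -17),  |d|² = 410;  R = 4+8 = 12,  c = 410−12² = 266
v_rel = (-1, 4),  |v_rel|² = 17;  v_rel·d = (-1)·(11) + (4)·(-17) = -79
17·t² + 158·t + 266 = 0  ⇒  m = (-79)² − 17·266 = 1719
m = 1719 > 0,  v_rel·d = -79 < 0  ⇒  outside

inside=no margin=1719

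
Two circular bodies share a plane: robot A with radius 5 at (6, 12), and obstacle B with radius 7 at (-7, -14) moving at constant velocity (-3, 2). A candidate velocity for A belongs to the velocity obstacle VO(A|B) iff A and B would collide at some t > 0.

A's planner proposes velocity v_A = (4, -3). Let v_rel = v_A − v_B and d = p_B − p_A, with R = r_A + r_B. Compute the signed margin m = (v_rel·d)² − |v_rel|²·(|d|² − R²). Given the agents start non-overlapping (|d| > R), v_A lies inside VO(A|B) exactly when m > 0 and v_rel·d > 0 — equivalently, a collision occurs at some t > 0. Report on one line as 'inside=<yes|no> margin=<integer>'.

d = (-13, -26),  |d|² = 845;  R = 5+7 = 12,  c = 845−12² = 701
v_rel = (7, -5),  |v_rel|² = 74;  v_rel·d = (7)·(-13) + (-5)·(-26) = 39
74·t² − 78·t + 701 = 0  ⇒  m = 39² − 74·701 = -50353
m = -50353 < 0,  v_rel·d = 39 > 0  ⇒  outside

inside=no margin=-50353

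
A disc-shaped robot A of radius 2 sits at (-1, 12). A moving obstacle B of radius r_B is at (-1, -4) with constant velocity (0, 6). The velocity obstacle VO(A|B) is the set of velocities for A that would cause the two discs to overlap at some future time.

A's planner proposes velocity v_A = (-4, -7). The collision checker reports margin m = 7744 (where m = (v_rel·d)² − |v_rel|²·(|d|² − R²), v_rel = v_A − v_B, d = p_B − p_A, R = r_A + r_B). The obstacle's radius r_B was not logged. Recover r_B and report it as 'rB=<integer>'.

m = 7744
d = (0, -16);  v_rel = (-4, -13),  |v_rel|² = 185
v_rel×d = (-4)·(-16) − (-13)·(0) = 64
since m = R²·185 − 64²:  R² = (4096 + 7744) / 185 = 64
R = √64 = 8  ⇒  r_B = 8 − 2 = 6

rB=6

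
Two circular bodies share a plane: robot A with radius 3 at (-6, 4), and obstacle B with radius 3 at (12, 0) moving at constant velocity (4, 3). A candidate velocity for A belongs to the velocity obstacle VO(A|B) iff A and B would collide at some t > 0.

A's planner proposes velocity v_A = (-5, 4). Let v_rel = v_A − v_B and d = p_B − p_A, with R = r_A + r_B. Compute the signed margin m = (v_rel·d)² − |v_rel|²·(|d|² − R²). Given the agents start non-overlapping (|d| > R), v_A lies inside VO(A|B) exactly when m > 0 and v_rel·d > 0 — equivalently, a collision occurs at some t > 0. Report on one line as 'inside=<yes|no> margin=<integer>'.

d = (18, -4),  |d|² = 340;  R = 3+3 = 6,  c = 340−6² = 304
v_rel = (-9, 1),  |v_rel|² = 82;  v_rel·d = (-9)·(18) + (1)·(-4) = -166
82·t² + 332·t + 304 = 0  ⇒  m = (-166)² − 82·304 = 2628
m = 2628 > 0,  v_rel·d = -166 < 0  ⇒  outside

inside=no margin=2628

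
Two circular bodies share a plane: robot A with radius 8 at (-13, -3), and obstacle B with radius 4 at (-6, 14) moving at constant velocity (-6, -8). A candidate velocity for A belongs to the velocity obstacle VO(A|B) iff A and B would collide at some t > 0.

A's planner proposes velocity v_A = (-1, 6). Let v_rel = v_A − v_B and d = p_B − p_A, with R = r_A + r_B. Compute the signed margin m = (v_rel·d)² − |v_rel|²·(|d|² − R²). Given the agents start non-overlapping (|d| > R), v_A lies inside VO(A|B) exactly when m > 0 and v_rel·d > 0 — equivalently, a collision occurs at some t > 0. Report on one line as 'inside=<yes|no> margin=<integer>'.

d = (7, 17),  |d|² = 338;  R = 8+4 = 12,  c = 338−12² = 194
v_rel = (5, 14),  |v_rel|² = 221;  v_rel·d = (5)·(7) + (14)·(17) = 273
221·t² − 546·t + 194 = 0  ⇒  m = 273² − 221·194 = 31655
m = 31655 > 0,  v_rel·d = 273 > 0  ⇒  inside

inside=yes margin=31655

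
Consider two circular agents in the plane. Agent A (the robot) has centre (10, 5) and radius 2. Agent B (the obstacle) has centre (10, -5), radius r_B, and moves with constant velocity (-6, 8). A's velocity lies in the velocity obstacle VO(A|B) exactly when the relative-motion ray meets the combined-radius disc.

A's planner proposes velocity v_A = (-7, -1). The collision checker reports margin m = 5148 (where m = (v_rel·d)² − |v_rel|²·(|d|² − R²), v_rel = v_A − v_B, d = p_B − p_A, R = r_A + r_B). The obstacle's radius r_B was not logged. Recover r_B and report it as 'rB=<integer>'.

m = 5148
d = (0, -10);  v_rel = (-1, -9),  |v_rel|² = 82
v_rel×d = (-1)·(-10) − (-9)·(0) = 10
since m = R²·82 − 10²:  R² = (100 + 5148) / 82 = 64
R = √64 = 8  ⇒  r_B = 8 − 2 = 6

rB=6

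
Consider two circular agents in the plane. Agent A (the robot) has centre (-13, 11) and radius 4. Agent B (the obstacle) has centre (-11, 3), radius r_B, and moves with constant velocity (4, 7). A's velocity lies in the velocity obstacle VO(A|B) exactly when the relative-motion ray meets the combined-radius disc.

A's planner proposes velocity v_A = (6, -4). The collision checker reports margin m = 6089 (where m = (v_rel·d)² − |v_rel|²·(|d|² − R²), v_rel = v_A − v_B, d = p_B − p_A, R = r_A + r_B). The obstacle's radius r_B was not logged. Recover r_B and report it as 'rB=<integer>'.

m = 6089
d = (2, -8);  v_rel = (2, -11),  |v_rel|² = 125
v_rel×d = (2)·(-8) − (-11)·(2) = 6
since m = R²·125 − 6²:  R² = (36 + 6089) / 125 = 49
R = √49 = 7  ⇒  r_B = 7 − 4 = 3

rB=3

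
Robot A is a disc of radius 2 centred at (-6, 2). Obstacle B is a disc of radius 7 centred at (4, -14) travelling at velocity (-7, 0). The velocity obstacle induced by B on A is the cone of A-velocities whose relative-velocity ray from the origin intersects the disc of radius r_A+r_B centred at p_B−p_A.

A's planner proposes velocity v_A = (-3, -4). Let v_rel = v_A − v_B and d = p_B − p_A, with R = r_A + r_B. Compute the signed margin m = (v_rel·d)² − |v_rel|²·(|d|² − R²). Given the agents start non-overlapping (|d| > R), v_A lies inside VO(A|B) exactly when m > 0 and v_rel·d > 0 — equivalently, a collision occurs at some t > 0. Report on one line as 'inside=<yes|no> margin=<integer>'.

d = (10, -16),  |d|² = 356;  R = 2+7 = 9,  c = 356−9² = 275
v_rel = (4, -4),  |v_rel|² = 32;  v_rel·d = (4)·(10) + (-4)·(-16) = 104
32·t² − 208·t + 275 = 0  ⇒  m = 104² − 32·275 = 2016
m = 2016 > 0,  v_rel·d = 104 > 0  ⇒  inside

inside=yes margin=2016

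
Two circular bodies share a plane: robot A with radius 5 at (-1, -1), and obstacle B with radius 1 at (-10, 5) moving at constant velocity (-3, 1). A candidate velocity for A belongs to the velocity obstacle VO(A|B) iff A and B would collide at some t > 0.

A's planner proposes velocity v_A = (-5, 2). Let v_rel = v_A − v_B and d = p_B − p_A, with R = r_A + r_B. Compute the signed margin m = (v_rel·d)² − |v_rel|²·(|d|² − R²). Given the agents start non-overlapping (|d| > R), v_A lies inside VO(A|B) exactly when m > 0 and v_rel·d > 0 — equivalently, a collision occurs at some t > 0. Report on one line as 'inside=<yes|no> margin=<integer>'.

d = (-9, 6),  |d|² = 117;  R = 5+1 = 6,  c = 117−6² = 81
v_rel = (-2, 1),  |v_rel|² = 5;  v_rel·d = (-2)·(-9) + (1)·(6) = 24
5·t² − 48·t + 81 = 0  ⇒  m = 24² − 5·81 = 171
m = 171 > 0,  v_rel·d = 24 > 0  ⇒  inside

inside=yes margin=171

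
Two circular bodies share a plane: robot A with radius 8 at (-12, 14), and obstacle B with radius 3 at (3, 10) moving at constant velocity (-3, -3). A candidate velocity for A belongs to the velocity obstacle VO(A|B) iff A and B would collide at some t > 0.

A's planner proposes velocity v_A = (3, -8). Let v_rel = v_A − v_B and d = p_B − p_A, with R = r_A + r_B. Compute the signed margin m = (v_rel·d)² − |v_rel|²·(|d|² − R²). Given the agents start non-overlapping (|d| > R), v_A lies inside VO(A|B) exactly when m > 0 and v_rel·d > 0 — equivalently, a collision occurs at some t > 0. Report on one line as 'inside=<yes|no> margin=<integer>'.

d = (15, -4),  |d|² = 241;  R = 8+3 = 11,  c = 241−11² = 120
v_rel = (6, -5),  |v_rel|² = 61;  v_rel·d = (6)·(15) + (-5)·(-4) = 110
61·t² − 220·t + 120 = 0  ⇒  m = 110² − 61·120 = 4780
m = 4780 > 0,  v_rel·d = 110 > 0  ⇒  inside

inside=yes margin=4780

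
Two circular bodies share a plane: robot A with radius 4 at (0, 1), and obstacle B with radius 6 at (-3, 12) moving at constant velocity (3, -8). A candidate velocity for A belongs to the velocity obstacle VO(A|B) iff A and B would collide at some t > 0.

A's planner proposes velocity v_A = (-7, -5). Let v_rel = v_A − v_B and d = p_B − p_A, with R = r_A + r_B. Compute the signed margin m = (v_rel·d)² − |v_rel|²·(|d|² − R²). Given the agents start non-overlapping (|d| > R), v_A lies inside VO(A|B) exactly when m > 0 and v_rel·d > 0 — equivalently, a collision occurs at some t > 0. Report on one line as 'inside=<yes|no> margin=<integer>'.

d = (-3, 11),  |d|² = 130;  R = 4+6 = 10,  c = 130−10² = 30
v_rel = (-10, 3),  |v_rel|² = 109;  v_rel·d = (-10)·(-3) + (3)·(11) = 63
109·t² − 126·t + 30 = 0  ⇒  m = 63² − 109·30 = 699
m = 699 > 0,  v_rel·d = 63 > 0  ⇒  inside

inside=yes margin=699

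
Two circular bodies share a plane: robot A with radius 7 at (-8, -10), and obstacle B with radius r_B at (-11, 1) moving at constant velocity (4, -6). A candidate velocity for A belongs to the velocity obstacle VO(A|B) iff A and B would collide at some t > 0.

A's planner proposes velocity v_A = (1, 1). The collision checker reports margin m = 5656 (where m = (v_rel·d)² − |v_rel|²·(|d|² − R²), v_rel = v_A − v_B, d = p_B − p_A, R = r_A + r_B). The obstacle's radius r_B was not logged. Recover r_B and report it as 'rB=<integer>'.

m = 5656
d = (-3, 11);  v_rel = (-3, 7),  |v_rel|² = 58
v_rel×d = (-3)·(11) − (7)·(-3) = -12
since m = R²·58 − (-12)²:  R² = (144 + 5656) / 58 = 100
R = √100 = 10  ⇒  r_B = 10 − 7 = 3

rB=3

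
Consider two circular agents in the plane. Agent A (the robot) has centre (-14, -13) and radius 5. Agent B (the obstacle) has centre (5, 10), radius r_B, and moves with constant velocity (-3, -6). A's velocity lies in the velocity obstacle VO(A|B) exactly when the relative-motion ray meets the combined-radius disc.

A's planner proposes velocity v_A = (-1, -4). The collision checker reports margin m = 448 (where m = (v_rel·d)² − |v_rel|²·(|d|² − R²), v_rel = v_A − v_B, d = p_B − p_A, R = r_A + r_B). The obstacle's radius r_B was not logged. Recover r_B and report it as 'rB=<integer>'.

m = 448
d = (19, 23);  v_rel = (2, 2),  |v_rel|² = 8
v_rel×d = (2)·(23) − (2)·(19) = 8
since m = R²·8 − 8²:  R² = (64 + 448) / 8 = 64
R = √64 = 8  ⇒  r_B = 8 − 5 = 3

rB=3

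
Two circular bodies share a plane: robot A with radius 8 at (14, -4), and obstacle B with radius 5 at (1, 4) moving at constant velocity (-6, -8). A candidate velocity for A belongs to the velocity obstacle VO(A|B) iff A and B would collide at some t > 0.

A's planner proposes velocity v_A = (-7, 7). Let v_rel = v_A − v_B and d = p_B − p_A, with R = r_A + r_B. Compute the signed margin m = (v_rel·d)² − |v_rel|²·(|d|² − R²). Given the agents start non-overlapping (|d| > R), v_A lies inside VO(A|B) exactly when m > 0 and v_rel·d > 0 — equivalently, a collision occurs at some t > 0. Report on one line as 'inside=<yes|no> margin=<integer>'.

d = (-13, 8),  |d|² = 233;  R = 8+5 = 13,  c = 233−13² = 64
v_rel = (-1, 15),  |v_rel|² = 226;  v_rel·d = (-1)·(-13) + (15)·(8) = 133
226·t² − 266·t + 64 = 0  ⇒  m = 133² − 226·64 = 3225
m = 3225 > 0,  v_rel·d = 133 > 0  ⇒  inside

inside=yes margin=3225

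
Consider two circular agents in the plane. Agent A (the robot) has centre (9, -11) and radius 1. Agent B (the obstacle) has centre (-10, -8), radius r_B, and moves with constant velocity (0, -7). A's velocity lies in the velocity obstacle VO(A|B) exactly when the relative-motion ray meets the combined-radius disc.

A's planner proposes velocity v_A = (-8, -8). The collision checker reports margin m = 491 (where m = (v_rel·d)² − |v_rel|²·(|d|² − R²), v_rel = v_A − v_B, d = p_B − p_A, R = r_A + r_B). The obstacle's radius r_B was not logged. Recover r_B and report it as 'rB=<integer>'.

m = 491
d = (-19, 3);  v_rel = (-8, -1),  |v_rel|² = 65
v_rel×d = (-8)·(3) − (-1)·(-19) = -43
since m = R²·65 − (-43)²:  R² = (1849 + 491) / 65 = 36
R = √36 = 6  ⇒  r_B = 6 − 1 = 5

rB=5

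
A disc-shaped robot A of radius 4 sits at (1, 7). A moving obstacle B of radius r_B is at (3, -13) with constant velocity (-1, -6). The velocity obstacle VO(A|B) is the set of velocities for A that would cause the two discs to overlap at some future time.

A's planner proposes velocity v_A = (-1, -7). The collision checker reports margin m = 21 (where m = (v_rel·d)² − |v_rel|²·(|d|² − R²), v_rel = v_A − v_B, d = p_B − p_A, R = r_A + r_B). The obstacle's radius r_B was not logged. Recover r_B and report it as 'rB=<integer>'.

m = 21
d = (2, -20);  v_rel = (0, -1),  |v_rel|² = 1
v_rel×d = (0)·(-20) − (-1)·(2) = 2
since m = R²·1 − 2²:  R² = (4 + 21) / 1 = 25
R = √25 = 5  ⇒  r_B = 5 − 4 = 1

rB=1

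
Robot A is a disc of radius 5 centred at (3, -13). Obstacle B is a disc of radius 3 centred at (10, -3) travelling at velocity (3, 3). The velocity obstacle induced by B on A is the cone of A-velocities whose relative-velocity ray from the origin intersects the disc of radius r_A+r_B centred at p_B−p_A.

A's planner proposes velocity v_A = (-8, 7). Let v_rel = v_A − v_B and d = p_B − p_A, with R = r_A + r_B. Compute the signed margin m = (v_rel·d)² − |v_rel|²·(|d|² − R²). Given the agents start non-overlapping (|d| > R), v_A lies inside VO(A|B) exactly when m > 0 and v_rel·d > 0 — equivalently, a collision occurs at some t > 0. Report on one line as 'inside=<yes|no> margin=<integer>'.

d = (7, 10),  |d|² = 149;  R = 5+3 = 8,  c = 149−8² = 85
v_rel = (-11, 4),  |v_rel|² = 137;  v_rel·d = (-11)·(7) + (4)·(10) = -37
137·t² + 74·t + 85 = 0  ⇒  m = (-37)² − 137·85 = -10276
m = -10276 < 0,  v_rel·d = -37 < 0  ⇒  outside

inside=no margin=-10276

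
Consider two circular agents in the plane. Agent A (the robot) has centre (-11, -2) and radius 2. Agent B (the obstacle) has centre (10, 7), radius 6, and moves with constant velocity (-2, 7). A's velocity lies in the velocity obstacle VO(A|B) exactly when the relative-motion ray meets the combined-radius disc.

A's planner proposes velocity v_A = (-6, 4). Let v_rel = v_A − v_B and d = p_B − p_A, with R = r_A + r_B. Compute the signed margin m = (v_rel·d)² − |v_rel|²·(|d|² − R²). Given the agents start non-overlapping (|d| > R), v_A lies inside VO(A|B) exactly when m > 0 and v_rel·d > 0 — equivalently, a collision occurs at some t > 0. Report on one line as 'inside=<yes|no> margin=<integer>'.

d = (21, 9),  |d|² = 522;  R = 2+6 = 8,  c = 522−8² = 458
v_rel = (-4, -3),  |v_rel|² = 25;  v_rel·d = (-4)·(21) + (-3)·(9) = -111
25·t² + 222·t + 458 = 0  ⇒  m = (-111)² − 25·458 = 871
m = 871 > 0,  v_rel·d = -111 < 0  ⇒  outside

inside=no margin=871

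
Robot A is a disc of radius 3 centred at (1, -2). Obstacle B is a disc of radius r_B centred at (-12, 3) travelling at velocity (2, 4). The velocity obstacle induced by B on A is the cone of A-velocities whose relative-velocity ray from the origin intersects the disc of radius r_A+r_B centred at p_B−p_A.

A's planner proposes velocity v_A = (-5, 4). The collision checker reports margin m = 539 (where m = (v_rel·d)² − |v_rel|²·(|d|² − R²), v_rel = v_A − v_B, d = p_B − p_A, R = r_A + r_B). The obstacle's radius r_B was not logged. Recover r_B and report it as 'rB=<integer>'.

m = 539
d = (-13, 5);  v_rel = (-7, 0),  |v_rel|² = 49
v_rel×d = (-7)·(5) − (0)·(-13) = -35
since m = R²·49 − (-35)²:  R² = (1225 + 539) / 49 = 36
R = √36 = 6  ⇒  r_B = 6 − 3 = 3

rB=3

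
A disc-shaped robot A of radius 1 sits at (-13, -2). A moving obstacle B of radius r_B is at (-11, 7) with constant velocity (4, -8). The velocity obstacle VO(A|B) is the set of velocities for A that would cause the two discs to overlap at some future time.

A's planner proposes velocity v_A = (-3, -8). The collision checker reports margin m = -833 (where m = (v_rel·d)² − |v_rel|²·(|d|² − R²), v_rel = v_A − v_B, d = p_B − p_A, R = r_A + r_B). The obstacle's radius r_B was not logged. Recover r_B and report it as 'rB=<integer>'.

m = -833
d = (2, 9);  v_rel = (-7, 0),  |v_rel|² = 49
v_rel×d = (-7)·(9) − (0)·(2) = -63
since m = R²·49 − (-63)²:  R² = (3969 + -833) / 49 = 64
R = √64 = 8  ⇒  r_B = 8 − 1 = 7

rB=7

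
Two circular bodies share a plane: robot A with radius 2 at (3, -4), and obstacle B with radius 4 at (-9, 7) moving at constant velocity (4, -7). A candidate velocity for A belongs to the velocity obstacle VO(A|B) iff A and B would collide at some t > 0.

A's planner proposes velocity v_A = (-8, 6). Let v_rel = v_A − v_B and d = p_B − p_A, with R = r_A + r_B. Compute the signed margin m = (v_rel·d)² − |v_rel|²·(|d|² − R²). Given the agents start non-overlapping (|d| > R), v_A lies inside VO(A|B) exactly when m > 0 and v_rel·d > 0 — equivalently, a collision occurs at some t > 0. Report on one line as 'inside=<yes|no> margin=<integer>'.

d = (-12, 11),  |d|² = 265;  R = 2+4 = 6,  c = 265−6² = 229
v_rel = (-12, 13),  |v_rel|² = 313;  v_rel·d = (-12)·(-12) + (13)·(11) = 287
313·t² − 574·t + 229 = 0  ⇒  m = 287² − 313·229 = 10692
m = 10692 > 0,  v_rel·d = 287 > 0  ⇒  inside

inside=yes margin=10692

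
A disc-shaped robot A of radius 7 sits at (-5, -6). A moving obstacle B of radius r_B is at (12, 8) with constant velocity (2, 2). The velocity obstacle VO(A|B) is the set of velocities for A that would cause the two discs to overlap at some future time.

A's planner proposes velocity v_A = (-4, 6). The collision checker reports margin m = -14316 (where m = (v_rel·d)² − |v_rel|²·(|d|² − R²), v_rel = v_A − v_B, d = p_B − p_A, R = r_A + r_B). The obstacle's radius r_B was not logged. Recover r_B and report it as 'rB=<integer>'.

m = -14316
d = (17, 14);  v_rel = (-6, 4),  |v_rel|² = 52
v_rel×d = (-6)·(14) − (4)·(17) = -152
since m = R²·52 − (-152)²:  R² = (23104 + -14316) / 52 = 169
R = √169 = 13  ⇒  r_B = 13 − 7 = 6

rB=6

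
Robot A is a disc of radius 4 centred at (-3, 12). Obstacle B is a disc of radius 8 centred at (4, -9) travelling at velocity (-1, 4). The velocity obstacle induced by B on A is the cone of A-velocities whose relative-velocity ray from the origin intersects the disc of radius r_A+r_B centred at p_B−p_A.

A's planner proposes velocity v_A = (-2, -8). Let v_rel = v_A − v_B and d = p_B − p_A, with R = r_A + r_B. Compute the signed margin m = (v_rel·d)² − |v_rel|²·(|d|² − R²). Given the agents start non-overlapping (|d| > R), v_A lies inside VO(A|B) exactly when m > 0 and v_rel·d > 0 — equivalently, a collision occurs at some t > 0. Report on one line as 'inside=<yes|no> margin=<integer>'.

d = (7, -21),  |d|² = 490;  R = 4+8 = 12,  c = 490−12² = 346
v_rel = (-1, -12),  |v_rel|² = 145;  v_rel·d = (-1)·(7) + (-12)·(-21) = 245
145·t² − 490·t + 346 = 0  ⇒  m = 245² − 145·346 = 9855
m = 9855 > 0,  v_rel·d = 245 > 0  ⇒  inside

inside=yes margin=9855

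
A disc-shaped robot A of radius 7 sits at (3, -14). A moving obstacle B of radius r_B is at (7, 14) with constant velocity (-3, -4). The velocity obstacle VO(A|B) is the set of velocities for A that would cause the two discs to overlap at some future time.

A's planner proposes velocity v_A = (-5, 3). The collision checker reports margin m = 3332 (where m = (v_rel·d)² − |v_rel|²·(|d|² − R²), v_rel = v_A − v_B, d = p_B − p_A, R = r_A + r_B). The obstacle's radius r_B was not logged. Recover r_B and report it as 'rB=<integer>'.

m = 3332
d = (4, 28);  v_rel = (-2, 7),  |v_rel|² = 53
v_rel×d = (-2)·(28) − (7)·(4) = -84
since m = R²·53 − (-84)²:  R² = (7056 + 3332) / 53 = 196
R = √196 = 14  ⇒  r_B = 14 − 7 = 7

rB=7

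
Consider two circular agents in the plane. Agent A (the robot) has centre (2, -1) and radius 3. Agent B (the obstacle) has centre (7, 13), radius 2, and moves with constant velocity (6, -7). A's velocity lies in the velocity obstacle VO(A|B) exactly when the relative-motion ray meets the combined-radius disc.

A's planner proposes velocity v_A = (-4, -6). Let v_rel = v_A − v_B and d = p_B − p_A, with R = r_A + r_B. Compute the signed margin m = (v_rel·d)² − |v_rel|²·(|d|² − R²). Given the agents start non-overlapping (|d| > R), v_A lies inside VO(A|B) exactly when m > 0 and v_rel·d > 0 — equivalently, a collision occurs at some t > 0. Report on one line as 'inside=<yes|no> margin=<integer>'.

d = (5, 14),  |d|² = 221;  R = 3+2 = 5,  c = 221−5² = 196
v_rel = (-10, 1),  |v_rel|² = 101;  v_rel·d = (-10)·(5) + (1)·(14) = -36
101·t² + 72·t + 196 = 0  ⇒  m = (-36)² − 101·196 = -18500
m = -18500 < 0,  v_rel·d = -36 < 0  ⇒  outside

inside=no margin=-18500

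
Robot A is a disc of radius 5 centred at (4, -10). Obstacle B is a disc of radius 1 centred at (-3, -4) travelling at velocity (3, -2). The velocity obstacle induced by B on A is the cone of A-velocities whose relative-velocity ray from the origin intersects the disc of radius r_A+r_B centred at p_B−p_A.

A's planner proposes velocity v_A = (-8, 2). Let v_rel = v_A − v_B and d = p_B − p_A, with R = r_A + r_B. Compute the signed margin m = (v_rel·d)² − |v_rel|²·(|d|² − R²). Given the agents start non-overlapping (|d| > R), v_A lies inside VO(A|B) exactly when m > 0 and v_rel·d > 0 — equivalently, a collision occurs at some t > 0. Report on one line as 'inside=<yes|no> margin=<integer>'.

d = (-7, 6),  |d|² = 85;  R = 5+1 = 6,  c = 85−6² = 49
v_rel = (-11, 4),  |v_rel|² = 137;  v_rel·d = (-11)·(-7) + (4)·(6) = 101
137·t² − 202·t + 49 = 0  ⇒  m = 101² − 137·49 = 3488
m = 3488 > 0,  v_rel·d = 101 > 0  ⇒  inside

inside=yes margin=3488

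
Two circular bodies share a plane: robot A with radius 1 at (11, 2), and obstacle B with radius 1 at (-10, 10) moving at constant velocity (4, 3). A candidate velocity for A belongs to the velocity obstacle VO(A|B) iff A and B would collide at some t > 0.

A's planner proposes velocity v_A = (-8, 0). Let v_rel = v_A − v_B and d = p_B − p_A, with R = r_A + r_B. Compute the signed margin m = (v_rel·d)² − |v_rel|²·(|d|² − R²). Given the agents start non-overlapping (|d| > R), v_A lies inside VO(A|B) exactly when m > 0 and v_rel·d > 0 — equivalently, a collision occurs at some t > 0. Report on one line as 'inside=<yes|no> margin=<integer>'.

d = (-21, 8),  |d|² = 505;  R = 1+1 = 2,  c = 505−2² = 501
v_rel = (-12, -3),  |v_rel|² = 153;  v_rel·d = (-12)·(-21) + (-3)·(8) = 228
153·t² − 456·t + 501 = 0  ⇒  m = 228² − 153·501 = -24669
m = -24669 < 0,  v_rel·d = 228 > 0  ⇒  outside

inside=no margin=-24669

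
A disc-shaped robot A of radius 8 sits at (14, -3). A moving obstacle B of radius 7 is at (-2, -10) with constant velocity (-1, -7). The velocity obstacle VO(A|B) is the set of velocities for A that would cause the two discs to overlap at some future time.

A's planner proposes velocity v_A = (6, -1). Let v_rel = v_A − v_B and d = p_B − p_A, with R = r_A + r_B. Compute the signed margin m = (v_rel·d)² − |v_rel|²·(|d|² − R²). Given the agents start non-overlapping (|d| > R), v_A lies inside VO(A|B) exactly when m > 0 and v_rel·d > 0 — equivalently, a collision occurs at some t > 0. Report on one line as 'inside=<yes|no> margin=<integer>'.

d = (-16, -7),  |d|² = 305;  R = 8+7 = 15,  c = 305−15² = 80
v_rel = (7, 6),  |v_rel|² = 85;  v_rel·d = (7)·(-16) + (6)·(-7) = -154
85·t² + 308·t + 80 = 0  ⇒  m = (-154)² − 85·80 = 16916
m = 16916 > 0,  v_rel·d = -154 < 0  ⇒  outside

inside=no margin=16916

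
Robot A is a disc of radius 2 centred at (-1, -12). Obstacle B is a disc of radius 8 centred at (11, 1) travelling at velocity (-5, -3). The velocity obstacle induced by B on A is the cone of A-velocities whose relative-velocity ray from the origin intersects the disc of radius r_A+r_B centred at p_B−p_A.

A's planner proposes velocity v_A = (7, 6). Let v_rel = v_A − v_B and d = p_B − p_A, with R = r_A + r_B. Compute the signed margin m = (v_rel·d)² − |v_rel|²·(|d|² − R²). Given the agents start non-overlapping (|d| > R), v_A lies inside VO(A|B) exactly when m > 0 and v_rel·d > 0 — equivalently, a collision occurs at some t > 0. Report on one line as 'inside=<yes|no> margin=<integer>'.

d = (12, 13),  |d|² = 313;  R = 2+8 = 10,  c = 313−10² = 213
v_rel = (12, 9),  |v_rel|² = 225;  v_rel·d = (12)·(12) + (9)·(13) = 261
225·t² − 522·t + 213 = 0  ⇒  m = 261² − 225·213 = 20196
m = 20196 > 0,  v_rel·d = 261 > 0  ⇒  inside

inside=yes margin=20196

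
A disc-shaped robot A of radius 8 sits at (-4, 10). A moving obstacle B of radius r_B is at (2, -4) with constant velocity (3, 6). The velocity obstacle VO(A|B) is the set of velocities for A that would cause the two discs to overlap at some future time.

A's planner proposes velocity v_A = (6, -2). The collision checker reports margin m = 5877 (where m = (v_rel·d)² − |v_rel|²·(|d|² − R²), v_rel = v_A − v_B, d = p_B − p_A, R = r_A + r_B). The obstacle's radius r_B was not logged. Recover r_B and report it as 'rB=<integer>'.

m = 5877
d = (6, -14);  v_rel = (3, -8),  |v_rel|² = 73
v_rel×d = (3)·(-14) − (-8)·(6) = 6
since m = R²·73 − 6²:  R² = (36 + 5877) / 73 = 81
R = √81 = 9  ⇒  r_B = 9 − 8 = 1

rB=1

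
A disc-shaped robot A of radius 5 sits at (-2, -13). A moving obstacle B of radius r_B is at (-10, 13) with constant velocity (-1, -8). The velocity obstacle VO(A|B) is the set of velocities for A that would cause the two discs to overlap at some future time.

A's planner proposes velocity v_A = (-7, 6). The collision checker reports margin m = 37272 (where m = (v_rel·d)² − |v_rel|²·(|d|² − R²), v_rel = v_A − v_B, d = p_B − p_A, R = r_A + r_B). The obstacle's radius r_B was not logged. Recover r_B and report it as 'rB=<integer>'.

m = 37272
d = (-8, 26);  v_rel = (-6, 14),  |v_rel|² = 232
v_rel×d = (-6)·(26) − (14)·(-8) = -44
since m = R²·232 − (-44)²:  R² = (1936 + 37272) / 232 = 169
R = √169 = 13  ⇒  r_B = 13 − 5 = 8

rB=8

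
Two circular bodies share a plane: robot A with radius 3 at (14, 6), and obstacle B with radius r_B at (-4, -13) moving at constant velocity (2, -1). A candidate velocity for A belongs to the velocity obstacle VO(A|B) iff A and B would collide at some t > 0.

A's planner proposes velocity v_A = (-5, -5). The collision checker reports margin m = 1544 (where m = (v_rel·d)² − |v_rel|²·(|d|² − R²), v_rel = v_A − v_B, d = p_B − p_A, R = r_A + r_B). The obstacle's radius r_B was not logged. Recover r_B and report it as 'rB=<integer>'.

m = 1544
d = (-18, -19);  v_rel = (-7, -4),  |v_rel|² = 65
v_rel×d = (-7)·(-19) − (-4)·(-18) = 61
since m = R²·65 − 61²:  R² = (3721 + 1544) / 65 = 81
R = √81 = 9  ⇒  r_B = 9 − 3 = 6

rB=6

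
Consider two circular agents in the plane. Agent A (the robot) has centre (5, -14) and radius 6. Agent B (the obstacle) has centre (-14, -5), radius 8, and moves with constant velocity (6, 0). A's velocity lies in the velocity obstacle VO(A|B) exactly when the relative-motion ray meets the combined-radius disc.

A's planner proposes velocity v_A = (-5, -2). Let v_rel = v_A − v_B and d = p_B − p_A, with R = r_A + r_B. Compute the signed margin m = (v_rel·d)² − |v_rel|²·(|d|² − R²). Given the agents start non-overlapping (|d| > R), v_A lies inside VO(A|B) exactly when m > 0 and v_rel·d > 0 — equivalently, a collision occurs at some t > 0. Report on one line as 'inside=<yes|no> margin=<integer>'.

d = (-19, 9),  |d|² = 442;  R = 6+8 = 14,  c = 442−14² = 246
v_rel = (-11, -2),  |v_rel|² = 125;  v_rel·d = (-11)·(-19) + (-2)·(9) = 191
125·t² − 382·t + 246 = 0  ⇒  m = 191² − 125·246 = 5731
m = 5731 > 0,  v_rel·d = 191 > 0  ⇒  inside

inside=yes margin=5731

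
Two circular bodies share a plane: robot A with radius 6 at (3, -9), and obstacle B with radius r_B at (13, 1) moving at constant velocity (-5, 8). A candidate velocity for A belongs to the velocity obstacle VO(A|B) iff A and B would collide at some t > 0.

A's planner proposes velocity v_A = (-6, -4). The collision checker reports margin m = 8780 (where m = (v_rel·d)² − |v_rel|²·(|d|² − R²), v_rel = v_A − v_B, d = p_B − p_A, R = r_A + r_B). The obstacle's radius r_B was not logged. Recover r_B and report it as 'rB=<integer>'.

m = 8780
d = (10, 10);  v_rel = (-1, -12),  |v_rel|² = 145
v_rel×d = (-1)·(10) − (-12)·(10) = 110
since m = R²·145 − 110²:  R² = (12100 + 8780) / 145 = 144
R = √144 = 12  ⇒  r_B = 12 − 6 = 6

rB=6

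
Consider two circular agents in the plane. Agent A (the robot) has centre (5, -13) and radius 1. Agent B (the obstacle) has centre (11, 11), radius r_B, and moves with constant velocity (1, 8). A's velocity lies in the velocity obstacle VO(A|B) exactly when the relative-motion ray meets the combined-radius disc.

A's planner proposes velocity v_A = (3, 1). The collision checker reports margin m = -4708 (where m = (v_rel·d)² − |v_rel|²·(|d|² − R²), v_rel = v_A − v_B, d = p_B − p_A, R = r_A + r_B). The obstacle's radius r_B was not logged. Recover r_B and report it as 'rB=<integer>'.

m = -4708
d = (6, 24);  v_rel = (2, -7),  |v_rel|² = 53
v_rel×d = (2)·(24) − (-7)·(6) = 90
since m = R²·53 − 90²:  R² = (8100 + -4708) / 53 = 64
R = √64 = 8  ⇒  r_B = 8 − 1 = 7

rB=7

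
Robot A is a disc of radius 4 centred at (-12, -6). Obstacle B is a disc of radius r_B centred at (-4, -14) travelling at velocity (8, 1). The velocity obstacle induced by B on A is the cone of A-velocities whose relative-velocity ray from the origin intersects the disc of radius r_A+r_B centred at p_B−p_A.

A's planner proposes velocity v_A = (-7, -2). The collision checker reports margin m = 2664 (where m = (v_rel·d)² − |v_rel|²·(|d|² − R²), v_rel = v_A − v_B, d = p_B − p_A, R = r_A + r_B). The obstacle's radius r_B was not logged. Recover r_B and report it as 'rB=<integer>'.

m = 2664
d = (8, -8);  v_rel = (-15, -3),  |v_rel|² = 234
v_rel×d = (-15)·(-8) − (-3)·(8) = 144
since m = R²·234 − 144²:  R² = (20736 + 2664) / 234 = 100
R = √100 = 10  ⇒  r_B = 10 − 4 = 6

rB=6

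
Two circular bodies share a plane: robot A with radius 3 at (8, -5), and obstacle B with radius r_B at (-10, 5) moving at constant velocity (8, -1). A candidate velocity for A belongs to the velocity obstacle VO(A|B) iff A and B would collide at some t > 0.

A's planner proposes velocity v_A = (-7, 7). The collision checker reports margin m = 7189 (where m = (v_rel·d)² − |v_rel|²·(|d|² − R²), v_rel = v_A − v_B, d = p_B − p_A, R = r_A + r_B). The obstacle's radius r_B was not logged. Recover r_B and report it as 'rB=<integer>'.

m = 7189
d = (-18, 10);  v_rel = (-15, 8),  |v_rel|² = 289
v_rel×d = (-15)·(10) − (8)·(-18) = -6
since m = R²·289 − (-6)²:  R² = (36 + 7189) / 289 = 25
R = √25 = 5  ⇒  r_B = 5 − 3 = 2

rB=2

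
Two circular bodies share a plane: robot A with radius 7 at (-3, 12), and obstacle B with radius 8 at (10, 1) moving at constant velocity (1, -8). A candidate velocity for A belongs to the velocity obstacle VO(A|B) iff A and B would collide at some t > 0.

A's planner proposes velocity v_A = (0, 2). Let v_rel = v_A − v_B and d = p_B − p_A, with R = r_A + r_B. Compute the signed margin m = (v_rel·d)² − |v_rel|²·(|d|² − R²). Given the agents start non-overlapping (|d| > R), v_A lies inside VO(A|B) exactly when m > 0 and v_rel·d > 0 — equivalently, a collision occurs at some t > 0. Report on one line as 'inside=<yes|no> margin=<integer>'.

d = (13, -11),  |d|² = 290;  R = 7+8 = 15,  c = 290−15² = 65
v_rel = (-1, 10),  |v_rel|² = 101;  v_rel·d = (-1)·(13) + (10)·(-11) = -123
101·t² + 246·t + 65 = 0  ⇒  m = (-123)² − 101·65 = 8564
m = 8564 > 0,  v_rel·d = -123 < 0  ⇒  outside

inside=no margin=8564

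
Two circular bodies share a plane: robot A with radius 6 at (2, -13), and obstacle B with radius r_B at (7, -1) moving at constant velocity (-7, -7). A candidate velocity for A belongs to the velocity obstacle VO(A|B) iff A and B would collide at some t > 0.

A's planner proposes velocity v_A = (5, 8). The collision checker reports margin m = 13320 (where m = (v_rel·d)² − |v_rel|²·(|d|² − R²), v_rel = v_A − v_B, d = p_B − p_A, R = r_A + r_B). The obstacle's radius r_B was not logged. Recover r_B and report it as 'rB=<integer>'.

m = 13320
d = (5, 12);  v_rel = (12, 15),  |v_rel|² = 369
v_rel×d = (12)·(12) − (15)·(5) = 69
since m = R²·369 − 69²:  R² = (4761 + 13320) / 369 = 49
R = √49 = 7  ⇒  r_B = 7 − 6 = 1

rB=1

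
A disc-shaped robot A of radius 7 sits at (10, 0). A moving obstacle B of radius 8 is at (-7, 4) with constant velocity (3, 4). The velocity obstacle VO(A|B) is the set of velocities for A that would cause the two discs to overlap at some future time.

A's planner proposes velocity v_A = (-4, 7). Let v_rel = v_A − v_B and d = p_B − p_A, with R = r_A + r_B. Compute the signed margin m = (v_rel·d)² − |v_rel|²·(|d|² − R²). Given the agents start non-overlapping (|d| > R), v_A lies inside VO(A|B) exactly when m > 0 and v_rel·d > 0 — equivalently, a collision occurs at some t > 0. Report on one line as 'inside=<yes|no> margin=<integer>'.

d = (-17, 4),  |d|² = 305;  R = 7+8 = 15,  c = 305−15² = 80
v_rel = (-7, 3),  |v_rel|² = 58;  v_rel·d = (-7)·(-17) + (3)·(4) = 131
58·t² − 262·t + 80 = 0  ⇒  m = 131² − 58·80 = 12521
m = 12521 > 0,  v_rel·d = 131 > 0  ⇒  inside

inside=yes margin=12521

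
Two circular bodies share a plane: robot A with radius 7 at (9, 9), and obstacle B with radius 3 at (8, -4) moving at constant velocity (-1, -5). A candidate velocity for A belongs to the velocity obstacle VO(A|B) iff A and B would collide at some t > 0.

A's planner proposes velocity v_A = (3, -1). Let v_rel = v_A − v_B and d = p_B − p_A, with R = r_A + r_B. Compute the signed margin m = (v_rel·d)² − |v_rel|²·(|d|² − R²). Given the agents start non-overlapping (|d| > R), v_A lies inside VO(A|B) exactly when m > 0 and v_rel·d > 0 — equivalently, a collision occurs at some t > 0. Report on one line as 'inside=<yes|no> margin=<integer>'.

d = (-1, -13),  |d|² = 170;  R = 7+3 = 10,  c = 170−10² = 70
v_rel = (4, 4),  |v_rel|² = 32;  v_rel·d = (4)·(-1) + (4)·(-13) = -56
32·t² + 112·t + 70 = 0  ⇒  m = (-56)² − 32·70 = 896
m = 896 > 0,  v_rel·d = -56 < 0  ⇒  outside

inside=no margin=896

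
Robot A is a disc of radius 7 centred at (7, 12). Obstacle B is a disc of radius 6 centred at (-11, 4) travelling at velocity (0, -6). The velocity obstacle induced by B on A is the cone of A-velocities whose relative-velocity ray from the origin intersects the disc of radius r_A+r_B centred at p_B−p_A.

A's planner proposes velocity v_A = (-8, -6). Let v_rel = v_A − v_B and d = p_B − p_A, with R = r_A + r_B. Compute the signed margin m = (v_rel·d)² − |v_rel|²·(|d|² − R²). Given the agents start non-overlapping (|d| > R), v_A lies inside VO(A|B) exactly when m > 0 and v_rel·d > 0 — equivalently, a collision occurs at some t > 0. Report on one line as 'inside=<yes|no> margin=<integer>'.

d = (-18, -8),  |d|² = 388;  R = 7+6 = 13,  c = 388−13² = 219
v_rel = (-8, 0),  |v_rel|² = 64;  v_rel·d = (-8)·(-18) + (0)·(-8) = 144
64·t² − 288·t + 219 = 0  ⇒  m = 144² − 64·219 = 6720
m = 6720 > 0,  v_rel·d = 144 > 0  ⇒  inside

inside=yes margin=6720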